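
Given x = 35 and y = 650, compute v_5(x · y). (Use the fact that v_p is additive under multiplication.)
v_5(22750) = 3

v_p(x) = 1 (factor: 35 = 5^1 · 7); v_p(y) = 2 (factor: 650 = 5^2 · 26). Additivity: v_p(xy) = v_p(x) + v_p(y) = 1 + 2 = 3. (Direct check: xy = 22750 = 5^3 · (182).)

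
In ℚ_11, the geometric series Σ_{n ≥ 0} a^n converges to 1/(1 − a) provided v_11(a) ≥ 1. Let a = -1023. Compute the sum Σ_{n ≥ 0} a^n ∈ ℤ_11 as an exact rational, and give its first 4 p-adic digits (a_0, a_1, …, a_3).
Σ a^n = 1/(1 − a) = 1/1024;  first 4 digits = (1, 6, 5, 0)

v_11(a) = 1 ≥ 1, so the series converges in ℤ_11 to 1/(1 − a) = 1/(1 − (-1023)) = 1/1024. Expand this rational in ℤ_11: compute digits iteratively via d_i = x_i mod 11, x_{i+1} = (x_i − d_i)/11. The first 4 digits are (1, 6, 5, 0).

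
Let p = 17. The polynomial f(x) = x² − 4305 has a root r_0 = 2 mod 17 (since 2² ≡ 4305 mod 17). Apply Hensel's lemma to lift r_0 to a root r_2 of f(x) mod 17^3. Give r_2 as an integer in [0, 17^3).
r_2 = 138 (mod 4913)

Hensel's recurrence: r_{i+1} = r_i − f(r_i)·(f′(r_i))^{-1} mod 17^{i+2}, with f′(x) = 2x. Iterate:
  r_0 = 2 (mod 17)
  r_1 = 138 (mod 289)
  r_2 = 138 (mod 4913)
Final: r_2 = 138, and one checks f(r_2) ≡ 0 mod 17^3.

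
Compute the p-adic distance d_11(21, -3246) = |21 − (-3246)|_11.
d_11(21, -3246) = 1/121

Step 1 — x − y = 21 − (-3246) = 3267. Step 2 — v_11(3267) = 2 (factor: 3267 = (11^2 · 27); the sign does not affect v_p). Step 3 — |x − y|_11 = 11^{-2} = 1/121.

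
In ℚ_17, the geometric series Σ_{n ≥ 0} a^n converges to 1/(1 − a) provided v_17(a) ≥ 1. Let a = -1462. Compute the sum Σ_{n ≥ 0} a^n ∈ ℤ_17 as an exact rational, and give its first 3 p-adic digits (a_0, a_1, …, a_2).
Σ a^n = 1/(1 − a) = 1/1463;  first 3 digits = (1, 16, 12)

v_17(a) = 1 ≥ 1, so the series converges in ℤ_17 to 1/(1 − a) = 1/(1 − (-1462)) = 1/1463. Expand this rational in ℤ_17: compute digits iteratively via d_i = x_i mod 17, x_{i+1} = (x_i − d_i)/17. The first 3 digits are (1, 16, 12).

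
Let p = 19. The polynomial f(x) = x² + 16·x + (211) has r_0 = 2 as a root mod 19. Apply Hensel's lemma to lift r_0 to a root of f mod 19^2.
r_1 = 116 (mod 361)

Hensel: r_{i+1} = r_i − f(r_i)·(f′(r_i))^{-1} mod 19^{i+2}, f′(x) = 2x + 16. Iterate:
  r_0 = 2 (mod 19)
  r_1 = 116 (mod 361)
Final: r = 116 satisfies f(r) ≡ 0 mod 19^2.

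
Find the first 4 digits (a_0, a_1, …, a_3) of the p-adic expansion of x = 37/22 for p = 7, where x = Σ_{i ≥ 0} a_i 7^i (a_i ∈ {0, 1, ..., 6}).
(a_0, …, a_3) = (2, 6, 2, 5)

v_7(37/22) = 0 (numerator and denominator both coprime to 7), so x ∈ ℤ_7^×. Compute digits iteratively via a_i = x_i mod 7, x_{i+1} = (x_i − a_i)/7, with x_0 = x:
  x_0 = 37/22;  a_0 = 2;  x_1 = (x_0 − 2)/7 = -1/22
  x_1 = -1/22;  a_1 = 6;  x_2 = (x_1 − 6)/7 = -19/22
  x_2 = -19/22;  a_2 = 2;  x_3 = (x_2 − 2)/7 = -9/22
  x_3 = -9/22;  a_3 = 5;  x_4 = (x_3 − 5)/7 = -17/22
Digits: (2, 6, 2, 5).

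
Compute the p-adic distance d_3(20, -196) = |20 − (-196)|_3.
d_3(20, -196) = 1/27

Step 1 — x − y = 20 − (-196) = 216. Step 2 — v_3(216) = 3 (factor: 216 = (3^3 · 8); the sign does not affect v_p). Step 3 — |x − y|_3 = 3^{-3} = 1/27.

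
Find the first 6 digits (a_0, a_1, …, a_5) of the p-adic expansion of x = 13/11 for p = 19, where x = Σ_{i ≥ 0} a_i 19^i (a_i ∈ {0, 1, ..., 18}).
(a_0, …, a_5) = (15, 1, 12, 8, 3, 5)

v_19(13/11) = 0 (numerator and denominator both coprime to 19), so x ∈ ℤ_19^×. Compute digits iteratively via a_i = x_i mod 19, x_{i+1} = (x_i − a_i)/19, with x_0 = x:
  x_0 = 13/11;  a_0 = 15;  x_1 = (x_0 − 15)/19 = -8/11
  x_1 = -8/11;  a_1 = 1;  x_2 = (x_1 − 1)/19 = -1/11
  x_2 = -1/11;  a_2 = 12;  x_3 = (x_2 − 12)/19 = -7/11
  x_3 = -7/11;  a_3 = 8;  x_4 = (x_3 − 8)/19 = -5/11
  x_4 = -5/11;  a_4 = 3;  x_5 = (x_4 − 3)/19 = -2/11
  x_5 = -2/11;  a_5 = 5;  x_6 = (x_5 − 5)/19 = -3/11
Digits: (15, 1, 12, 8, 3, 5).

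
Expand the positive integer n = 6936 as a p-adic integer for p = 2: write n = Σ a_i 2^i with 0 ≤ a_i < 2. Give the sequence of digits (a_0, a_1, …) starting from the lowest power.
(a_0, a_1, …) = (0, 0, 0, 1, 1, 0, 0, 0, 1, 1, 0, 1, 1)

Repeated division by 2 gives the digits low-to-high: 6936 = 1·2^3 + 1·2^4 + 1·2^8 + 1·2^9 + 1·2^11 + 1·2^12. Digit sequence: (0, 0, 0, 1, 1, 0, 0, 0, 1, 1, 0, 1, 1).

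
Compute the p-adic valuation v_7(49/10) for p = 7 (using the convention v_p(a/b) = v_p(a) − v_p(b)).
v_7(49/10) = 2

Factor powers of 7 from the numerator and denominator of the reduced fraction: 49 = 7^2 · 1 and 10 = 7^0 · 10. Apply v_p(a/b) = v_p(a) − v_p(b): v_7(49/10) = 2 − 0 = 2.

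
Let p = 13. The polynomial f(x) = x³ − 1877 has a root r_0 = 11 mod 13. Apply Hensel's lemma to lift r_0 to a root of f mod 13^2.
r_1 = 141 (mod 169)

Hensel: r_{i+1} = r_i − f(r_i)/f′(r_i) mod 13^{i+2}, where f′(x) = 3x². Iterate:
  r_0 = 11 (mod 13)
  r_1 = 141 (mod 169)
Final: r = 141 with f(r) ≡ 0 mod 13^2.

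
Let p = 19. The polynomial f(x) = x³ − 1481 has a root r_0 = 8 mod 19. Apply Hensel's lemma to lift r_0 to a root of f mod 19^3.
r_2 = 4644 (mod 6859)

Hensel: r_{i+1} = r_i − f(r_i)/f′(r_i) mod 19^{i+2}, where f′(x) = 3x². Iterate:
  r_0 = 8 (mod 19)
  r_1 = 312 (mod 361)
  r_2 = 4644 (mod 6859)
Final: r = 4644 with f(r) ≡ 0 mod 19^3.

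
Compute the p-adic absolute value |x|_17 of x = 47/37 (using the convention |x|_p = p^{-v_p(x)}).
|47/37|_17 = 1

Step 1 — compute v_17(x) by factoring powers of 17 out of the numerator and denominator: v_17(47/37) = 0. Step 2 — apply |x|_p = p^{-v_p(x)} = 17^{0} = 1.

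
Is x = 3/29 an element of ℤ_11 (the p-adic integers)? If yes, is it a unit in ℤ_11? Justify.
x ∈ ℤ_11^× (unit); v_11(x) = 0

ℤ_11 = {x ∈ ℚ_11 : v_11(x) ≥ 0} and ℤ_11^× = {x ∈ ℤ_11 : v_11(x) = 0}. Here v_11(3/29) = v_11(num) − v_11(den) = 0; compare against these criteria.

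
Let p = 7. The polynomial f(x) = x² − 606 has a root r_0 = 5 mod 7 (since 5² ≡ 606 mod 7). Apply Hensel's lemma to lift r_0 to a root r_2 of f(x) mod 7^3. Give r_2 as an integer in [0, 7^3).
r_2 = 215 (mod 343)

Hensel's recurrence: r_{i+1} = r_i − f(r_i)·(f′(r_i))^{-1} mod 7^{i+2}, with f′(x) = 2x. Iterate:
  r_0 = 5 (mod 7)
  r_1 = 19 (mod 49)
  r_2 = 215 (mod 343)
Final: r_2 = 215, and one checks f(r_2) ≡ 0 mod 7^3.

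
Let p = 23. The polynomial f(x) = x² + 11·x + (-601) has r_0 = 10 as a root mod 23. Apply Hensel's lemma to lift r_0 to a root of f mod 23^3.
r_2 = 11763 (mod 12167)

Hensel: r_{i+1} = r_i − f(r_i)·(f′(r_i))^{-1} mod 23^{i+2}, f′(x) = 2x + 11. Iterate:
  r_0 = 10 (mod 23)
  r_1 = 125 (mod 529)
  r_2 = 11763 (mod 12167)
Final: r = 11763 satisfies f(r) ≡ 0 mod 23^3.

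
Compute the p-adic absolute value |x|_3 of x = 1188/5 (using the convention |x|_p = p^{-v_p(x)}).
|1188/5|_3 = 1/27

Step 1 — compute v_3(x) by factoring powers of 3 out of the numerator and denominator: v_3(1188/5) = 3. Step 2 — apply |x|_p = p^{-v_p(x)} = 3^{-3} = 1/27.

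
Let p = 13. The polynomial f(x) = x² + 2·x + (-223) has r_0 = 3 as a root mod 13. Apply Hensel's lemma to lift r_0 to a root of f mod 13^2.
r_1 = 29 (mod 169)

Hensel: r_{i+1} = r_i − f(r_i)·(f′(r_i))^{-1} mod 13^{i+2}, f′(x) = 2x + 2. Iterate:
  r_0 = 3 (mod 13)
  r_1 = 29 (mod 169)
Final: r = 29 satisfies f(r) ≡ 0 mod 13^2.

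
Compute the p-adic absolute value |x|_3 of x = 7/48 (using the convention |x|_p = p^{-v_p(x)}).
|7/48|_3 = 3

Step 1 — compute v_3(x) by factoring powers of 3 out of the numerator and denominator: v_3(7/48) = -1. Step 2 — apply |x|_p = p^{-v_p(x)} = 3^{1} = 3.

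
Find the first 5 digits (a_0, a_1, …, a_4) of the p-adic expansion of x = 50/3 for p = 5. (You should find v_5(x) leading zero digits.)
(a_0, …, a_4) = (0, 0, 4, 1, 3)

v_5(50/3) = 2, so a_0 = ... = a_1 = 0. Factor out: x = 5^2 · u with u = 2/3 a unit in ℤ_5. Expand u iteratively via a_{v+i} = u_i mod 5, u_{i+1} = (u_i − a_{v+i})/5:
  u_0 = 2/3;  a_2 = 4;  u_1 = (u_0 − 4)/5 = -2/3
  u_1 = -2/3;  a_3 = 1;  u_2 = (u_1 − 1)/5 = -1/3
  u_2 = -1/3;  a_4 = 3;  u_3 = (u_2 − 3)/5 = -2/3
Digits: (0, 0, 4, 1, 3).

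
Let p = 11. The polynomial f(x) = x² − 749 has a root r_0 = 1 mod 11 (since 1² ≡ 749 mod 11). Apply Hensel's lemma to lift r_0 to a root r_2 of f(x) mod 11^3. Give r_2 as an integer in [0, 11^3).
r_2 = 980 (mod 1331)

Hensel's recurrence: r_{i+1} = r_i − f(r_i)·(f′(r_i))^{-1} mod 11^{i+2}, with f′(x) = 2x. Iterate:
  r_0 = 1 (mod 11)
  r_1 = 12 (mod 121)
  r_2 = 980 (mod 1331)
Final: r_2 = 980, and one checks f(r_2) ≡ 0 mod 11^3.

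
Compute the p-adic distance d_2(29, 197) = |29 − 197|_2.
d_2(29, 197) = 1/8

Step 1 — x − y = 29 − 197 = -168. Step 2 — v_2(-168) = 3 (factor: -168 = −(2^3 · 21); the sign does not affect v_p). Step 3 — |x − y|_2 = 2^{-3} = 1/8.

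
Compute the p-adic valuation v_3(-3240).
v_3(-3240) = 4

v_3(n) is the largest exponent k such that 3^k divides n. Factor out: -3240 = -3^4 · 40. (Sign doesn't affect v_p.) So v_3(-3240) = 4.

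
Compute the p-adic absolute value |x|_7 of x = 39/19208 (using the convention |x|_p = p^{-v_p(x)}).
|39/19208|_7 = 2401

Step 1 — compute v_7(x) by factoring powers of 7 out of the numerator and denominator: v_7(39/19208) = -4. Step 2 — apply |x|_p = p^{-v_p(x)} = 7^{4} = 2401.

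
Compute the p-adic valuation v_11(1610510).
v_11(1610510) = 5

v_11(n) is the largest exponent k such that 11^k divides n. Factor out: 1610510 = 11^5 · 10. (Sign doesn't affect v_p.) So v_11(1610510) = 5.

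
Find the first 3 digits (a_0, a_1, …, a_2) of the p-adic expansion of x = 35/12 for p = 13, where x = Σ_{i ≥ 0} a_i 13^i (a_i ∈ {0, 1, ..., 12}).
(a_0, …, a_2) = (4, 1, 1)

v_13(35/12) = 0 (numerator and denominator both coprime to 13), so x ∈ ℤ_13^×. Compute digits iteratively via a_i = x_i mod 13, x_{i+1} = (x_i − a_i)/13, with x_0 = x:
  x_0 = 35/12;  a_0 = 4;  x_1 = (x_0 − 4)/13 = -1/12
  x_1 = -1/12;  a_1 = 1;  x_2 = (x_1 − 1)/13 = -1/12
  x_2 = -1/12;  a_2 = 1;  x_3 = (x_2 − 1)/13 = -1/12
Digits: (4, 1, 1).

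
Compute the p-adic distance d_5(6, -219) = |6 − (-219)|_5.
d_5(6, -219) = 1/25

Step 1 — x − y = 6 − (-219) = 225. Step 2 — v_5(225) = 2 (factor: 225 = (5^2 · 9); the sign does not affect v_p). Step 3 — |x − y|_5 = 5^{-2} = 1/25.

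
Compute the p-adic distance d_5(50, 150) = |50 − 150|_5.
d_5(50, 150) = 1/25

Step 1 — x − y = 50 − 150 = -100. Step 2 — v_5(-100) = 2 (factor: -100 = −(5^2 · 4); the sign does not affect v_p). Step 3 — |x − y|_5 = 5^{-2} = 1/25.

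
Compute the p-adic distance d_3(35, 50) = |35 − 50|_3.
d_3(35, 50) = 1/3

Step 1 — x − y = 35 − 50 = -15. Step 2 — v_3(-15) = 1 (factor: -15 = −(3^1 · 5); the sign does not affect v_p). Step 3 — |x − y|_3 = 3^{-1} = 1/3.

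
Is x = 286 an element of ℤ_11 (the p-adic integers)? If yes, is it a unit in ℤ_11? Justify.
x ∈ ℤ_11 but not a unit; v_11(x) = 1 > 0

ℤ_11 = {x ∈ ℚ_11 : v_11(x) ≥ 0} and ℤ_11^× = {x ∈ ℤ_11 : v_11(x) = 0}. Here v_11(286) = v_11(num) − v_11(den) = 1; compare against these criteria.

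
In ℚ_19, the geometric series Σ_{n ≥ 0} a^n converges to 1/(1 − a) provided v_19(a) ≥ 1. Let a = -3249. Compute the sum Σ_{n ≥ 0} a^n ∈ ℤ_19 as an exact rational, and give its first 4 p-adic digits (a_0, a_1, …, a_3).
Σ a^n = 1/(1 − a) = 1/3250;  first 4 digits = (1, 0, 10, 18)

v_19(a) = 2 ≥ 1, so the series converges in ℤ_19 to 1/(1 − a) = 1/(1 − (-3249)) = 1/3250. Expand this rational in ℤ_19: compute digits iteratively via d_i = x_i mod 19, x_{i+1} = (x_i − d_i)/19. The first 4 digits are (1, 0, 10, 18).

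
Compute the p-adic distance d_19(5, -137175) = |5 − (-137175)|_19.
d_19(5, -137175) = 1/6859

Step 1 — x − y = 5 − (-137175) = 137180. Step 2 — v_19(137180) = 3 (factor: 137180 = (19^3 · 20); the sign does not affect v_p). Step 3 — |x − y|_19 = 19^{-3} = 1/6859.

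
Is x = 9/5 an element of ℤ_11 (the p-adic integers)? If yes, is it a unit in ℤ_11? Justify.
x ∈ ℤ_11^× (unit); v_11(x) = 0

ℤ_11 = {x ∈ ℚ_11 : v_11(x) ≥ 0} and ℤ_11^× = {x ∈ ℤ_11 : v_11(x) = 0}. Here v_11(9/5) = v_11(num) − v_11(den) = 0; compare against these criteria.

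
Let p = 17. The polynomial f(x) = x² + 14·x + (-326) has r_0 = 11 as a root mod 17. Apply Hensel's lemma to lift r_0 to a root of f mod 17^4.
r_3 = 78500 (mod 83521)

Hensel: r_{i+1} = r_i − f(r_i)·(f′(r_i))^{-1} mod 17^{i+2}, f′(x) = 2x + 14. Iterate:
  r_0 = 11 (mod 17)
  r_1 = 181 (mod 289)
  r_2 = 4805 (mod 4913)
  r_3 = 78500 (mod 83521)
Final: r = 78500 satisfies f(r) ≡ 0 mod 17^4.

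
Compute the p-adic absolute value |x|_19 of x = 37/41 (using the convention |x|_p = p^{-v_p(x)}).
|37/41|_19 = 1

Step 1 — compute v_19(x) by factoring powers of 19 out of the numerator and denominator: v_19(37/41) = 0. Step 2 — apply |x|_p = p^{-v_p(x)} = 19^{0} = 1.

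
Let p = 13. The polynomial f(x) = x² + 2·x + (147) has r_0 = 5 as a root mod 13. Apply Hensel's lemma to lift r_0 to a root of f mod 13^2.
r_1 = 18 (mod 169)

Hensel: r_{i+1} = r_i − f(r_i)·(f′(r_i))^{-1} mod 13^{i+2}, f′(x) = 2x + 2. Iterate:
  r_0 = 5 (mod 13)
  r_1 = 18 (mod 169)
Final: r = 18 satisfies f(r) ≡ 0 mod 13^2.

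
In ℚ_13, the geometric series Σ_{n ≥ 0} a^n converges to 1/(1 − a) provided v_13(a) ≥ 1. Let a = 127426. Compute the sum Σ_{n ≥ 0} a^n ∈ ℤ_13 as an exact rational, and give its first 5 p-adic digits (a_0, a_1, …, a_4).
Σ a^n = 1/(1 − a) = -1/127425;  first 5 digits = (1, 0, 0, 6, 4)

v_13(a) = 3 ≥ 1, so the series converges in ℤ_13 to 1/(1 − a) = 1/(1 − 127426) = -1/127425. Expand this rational in ℤ_13: compute digits iteratively via d_i = x_i mod 13, x_{i+1} = (x_i − d_i)/13. The first 5 digits are (1, 0, 0, 6, 4).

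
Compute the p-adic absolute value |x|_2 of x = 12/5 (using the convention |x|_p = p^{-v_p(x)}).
|12/5|_2 = 1/4

Step 1 — compute v_2(x) by factoring powers of 2 out of the numerator and denominator: v_2(12/5) = 2. Step 2 — apply |x|_p = p^{-v_p(x)} = 2^{-2} = 1/4.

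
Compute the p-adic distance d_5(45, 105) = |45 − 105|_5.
d_5(45, 105) = 1/5

Step 1 — x − y = 45 − 105 = -60. Step 2 — v_5(-60) = 1 (factor: -60 = −(5^1 · 12); the sign does not affect v_p). Step 3 — |x − y|_5 = 5^{-1} = 1/5.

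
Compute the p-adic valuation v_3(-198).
v_3(-198) = 2

v_3(n) is the largest exponent k such that 3^k divides n. Factor out: -198 = -3^2 · 22. (Sign doesn't affect v_p.) So v_3(-198) = 2.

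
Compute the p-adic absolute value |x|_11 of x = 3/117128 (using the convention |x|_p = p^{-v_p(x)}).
|3/117128|_11 = 14641

Step 1 — compute v_11(x) by factoring powers of 11 out of the numerator and denominator: v_11(3/117128) = -4. Step 2 — apply |x|_p = p^{-v_p(x)} = 11^{4} = 14641.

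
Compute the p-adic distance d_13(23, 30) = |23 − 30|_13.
d_13(23, 30) = 1

Step 1 — x − y = 23 − 30 = -7. Step 2 — v_13(-7) = 0 (factor: -7 = −(13^0 · 7); the sign does not affect v_p). Step 3 — |x − y|_13 = 13^{0} = 1.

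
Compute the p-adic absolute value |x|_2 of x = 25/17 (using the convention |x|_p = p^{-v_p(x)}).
|25/17|_2 = 1

Step 1 — compute v_2(x) by factoring powers of 2 out of the numerator and denominator: v_2(25/17) = 0. Step 2 — apply |x|_p = p^{-v_p(x)} = 2^{0} = 1.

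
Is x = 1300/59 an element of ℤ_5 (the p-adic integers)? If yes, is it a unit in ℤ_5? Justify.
x ∈ ℤ_5 but not a unit; v_5(x) = 2 > 0

ℤ_5 = {x ∈ ℚ_5 : v_5(x) ≥ 0} and ℤ_5^× = {x ∈ ℤ_5 : v_5(x) = 0}. Here v_5(1300/59) = v_5(num) − v_5(den) = 2; compare against these criteria.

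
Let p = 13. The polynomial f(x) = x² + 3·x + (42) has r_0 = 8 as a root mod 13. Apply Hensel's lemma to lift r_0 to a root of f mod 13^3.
r_2 = 606 (mod 2197)

Hensel: r_{i+1} = r_i − f(r_i)·(f′(r_i))^{-1} mod 13^{i+2}, f′(x) = 2x + 3. Iterate:
  r_0 = 8 (mod 13)
  r_1 = 99 (mod 169)
  r_2 = 606 (mod 2197)
Final: r = 606 satisfies f(r) ≡ 0 mod 13^3.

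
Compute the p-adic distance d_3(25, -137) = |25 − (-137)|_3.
d_3(25, -137) = 1/81

Step 1 — x − y = 25 − (-137) = 162. Step 2 — v_3(162) = 4 (factor: 162 = (3^4 · 2); the sign does not affect v_p). Step 3 — |x − y|_3 = 3^{-4} = 1/81.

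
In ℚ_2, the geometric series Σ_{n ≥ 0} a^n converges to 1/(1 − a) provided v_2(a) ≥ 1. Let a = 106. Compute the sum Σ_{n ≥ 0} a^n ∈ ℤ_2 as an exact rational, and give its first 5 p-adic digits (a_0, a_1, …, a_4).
Σ a^n = 1/(1 − a) = -1/105;  first 5 digits = (1, 1, 1, 0, 0)

v_2(a) = 1 ≥ 1, so the series converges in ℤ_2 to 1/(1 − a) = 1/(1 − 106) = -1/105. Expand this rational in ℤ_2: compute digits iteratively via d_i = x_i mod 2, x_{i+1} = (x_i − d_i)/2. The first 5 digits are (1, 1, 1, 0, 0).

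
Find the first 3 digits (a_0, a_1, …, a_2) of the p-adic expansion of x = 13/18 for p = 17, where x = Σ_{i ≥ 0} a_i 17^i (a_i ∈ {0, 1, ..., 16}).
(a_0, …, a_2) = (13, 4, 12)

v_17(13/18) = 0 (numerator and denominator both coprime to 17), so x ∈ ℤ_17^×. Compute digits iteratively via a_i = x_i mod 17, x_{i+1} = (x_i − a_i)/17, with x_0 = x:
  x_0 = 13/18;  a_0 = 13;  x_1 = (x_0 − 13)/17 = -13/18
  x_1 = -13/18;  a_1 = 4;  x_2 = (x_1 − 4)/17 = -5/18
  x_2 = -5/18;  a_2 = 12;  x_3 = (x_2 − 12)/17 = -13/18
Digits: (13, 4, 12).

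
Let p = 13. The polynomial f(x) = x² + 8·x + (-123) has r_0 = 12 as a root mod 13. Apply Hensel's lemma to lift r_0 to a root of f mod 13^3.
r_2 = 1936 (mod 2197)

Hensel: r_{i+1} = r_i − f(r_i)·(f′(r_i))^{-1} mod 13^{i+2}, f′(x) = 2x + 8. Iterate:
  r_0 = 12 (mod 13)
  r_1 = 77 (mod 169)
  r_2 = 1936 (mod 2197)
Final: r = 1936 satisfies f(r) ≡ 0 mod 13^3.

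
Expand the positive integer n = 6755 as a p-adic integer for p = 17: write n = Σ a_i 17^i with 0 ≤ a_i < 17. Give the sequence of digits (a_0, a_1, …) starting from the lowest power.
(a_0, a_1, …) = (6, 6, 6, 1)

Repeated division by 17 gives the digits low-to-high: 6755 = 6 + 6·17^1 + 6·17^2 + 1·17^3. Digit sequence: (6, 6, 6, 1).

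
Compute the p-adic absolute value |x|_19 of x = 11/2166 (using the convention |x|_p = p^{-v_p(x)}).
|11/2166|_19 = 361

Step 1 — compute v_19(x) by factoring powers of 19 out of the numerator and denominator: v_19(11/2166) = -2. Step 2 — apply |x|_p = p^{-v_p(x)} = 19^{2} = 361.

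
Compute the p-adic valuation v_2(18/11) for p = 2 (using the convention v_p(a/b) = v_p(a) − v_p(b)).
v_2(18/11) = 1

Factor powers of 2 from the numerator and denominator of the reduced fraction: 18 = 2^1 · 9 and 11 = 2^0 · 11. Apply v_p(a/b) = v_p(a) − v_p(b): v_2(18/11) = 1 − 0 = 1.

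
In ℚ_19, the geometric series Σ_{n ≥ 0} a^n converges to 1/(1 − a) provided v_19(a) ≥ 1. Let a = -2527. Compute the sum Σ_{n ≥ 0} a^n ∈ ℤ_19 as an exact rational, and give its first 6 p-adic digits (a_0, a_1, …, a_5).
Σ a^n = 1/(1 − a) = 1/2528;  first 6 digits = (1, 0, 12, 18, 10, 2)

v_19(a) = 2 ≥ 1, so the series converges in ℤ_19 to 1/(1 − a) = 1/(1 − (-2527)) = 1/2528. Expand this rational in ℤ_19: compute digits iteratively via d_i = x_i mod 19, x_{i+1} = (x_i − d_i)/19. The first 6 digits are (1, 0, 12, 18, 10, 2).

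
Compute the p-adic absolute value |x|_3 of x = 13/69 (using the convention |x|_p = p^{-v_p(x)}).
|13/69|_3 = 3

Step 1 — compute v_3(x) by factoring powers of 3 out of the numerator and denominator: v_3(13/69) = -1. Step 2 — apply |x|_p = p^{-v_p(x)} = 3^{1} = 3.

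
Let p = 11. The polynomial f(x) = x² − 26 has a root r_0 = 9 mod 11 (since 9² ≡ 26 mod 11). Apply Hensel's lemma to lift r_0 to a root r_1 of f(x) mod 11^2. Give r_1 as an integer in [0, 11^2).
r_1 = 53 (mod 121)

Hensel's recurrence: r_{i+1} = r_i − f(r_i)·(f′(r_i))^{-1} mod 11^{i+2}, with f′(x) = 2x. Iterate:
  r_0 = 9 (mod 11)
  r_1 = 53 (mod 121)
Final: r_1 = 53, and one checks f(r_1) ≡ 0 mod 11^2.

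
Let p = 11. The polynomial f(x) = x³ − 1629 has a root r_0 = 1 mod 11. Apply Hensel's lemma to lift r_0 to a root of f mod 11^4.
r_3 = 2278 (mod 14641)

Hensel: r_{i+1} = r_i − f(r_i)/f′(r_i) mod 11^{i+2}, where f′(x) = 3x². Iterate:
  r_0 = 1 (mod 11)
  r_1 = 100 (mod 121)
  r_2 = 947 (mod 1331)
  r_3 = 2278 (mod 14641)
Final: r = 2278 with f(r) ≡ 0 mod 11^4.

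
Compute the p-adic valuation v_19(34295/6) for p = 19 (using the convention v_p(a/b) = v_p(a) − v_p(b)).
v_19(34295/6) = 3

Factor powers of 19 from the numerator and denominator of the reduced fraction: 34295 = 19^3 · 5 and 6 = 19^0 · 6. Apply v_p(a/b) = v_p(a) − v_p(b): v_19(34295/6) = 3 − 0 = 3.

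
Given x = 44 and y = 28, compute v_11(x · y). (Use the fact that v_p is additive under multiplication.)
v_11(1232) = 1

v_p(x) = 1 (factor: 44 = 11^1 · 4); v_p(y) = 0 (factor: 28 = 11^0 · 28). Additivity: v_p(xy) = v_p(x) + v_p(y) = 1 + 0 = 1. (Direct check: xy = 1232 = 11^1 · (112).)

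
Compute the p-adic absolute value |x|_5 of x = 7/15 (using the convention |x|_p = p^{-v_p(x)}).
|7/15|_5 = 5

Step 1 — compute v_5(x) by factoring powers of 5 out of the numerator and denominator: v_5(7/15) = -1. Step 2 — apply |x|_p = p^{-v_p(x)} = 5^{1} = 5.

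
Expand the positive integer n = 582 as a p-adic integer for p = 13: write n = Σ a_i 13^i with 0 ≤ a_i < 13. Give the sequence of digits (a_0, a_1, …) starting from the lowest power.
(a_0, a_1, …) = (10, 5, 3)

Repeated division by 13 gives the digits low-to-high: 582 = 10 + 5·13^1 + 3·13^2. Digit sequence: (10, 5, 3).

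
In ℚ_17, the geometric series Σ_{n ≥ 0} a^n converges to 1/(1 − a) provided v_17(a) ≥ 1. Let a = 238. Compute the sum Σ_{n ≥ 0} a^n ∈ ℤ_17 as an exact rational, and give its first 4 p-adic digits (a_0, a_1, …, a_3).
Σ a^n = 1/(1 − a) = -1/237;  first 4 digits = (1, 14, 9, 1)

v_17(a) = 1 ≥ 1, so the series converges in ℤ_17 to 1/(1 − a) = 1/(1 − 238) = -1/237. Expand this rational in ℤ_17: compute digits iteratively via d_i = x_i mod 17, x_{i+1} = (x_i − d_i)/17. The first 4 digits are (1, 14, 9, 1).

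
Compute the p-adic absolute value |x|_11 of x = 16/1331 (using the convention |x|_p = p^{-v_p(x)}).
|16/1331|_11 = 1331

Step 1 — compute v_11(x) by factoring powers of 11 out of the numerator and denominator: v_11(16/1331) = -3. Step 2 — apply |x|_p = p^{-v_p(x)} = 11^{3} = 1331.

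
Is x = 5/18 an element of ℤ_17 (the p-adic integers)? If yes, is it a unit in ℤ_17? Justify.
x ∈ ℤ_17^× (unit); v_17(x) = 0

ℤ_17 = {x ∈ ℚ_17 : v_17(x) ≥ 0} and ℤ_17^× = {x ∈ ℤ_17 : v_17(x) = 0}. Here v_17(5/18) = v_17(num) − v_17(den) = 0; compare against these criteria.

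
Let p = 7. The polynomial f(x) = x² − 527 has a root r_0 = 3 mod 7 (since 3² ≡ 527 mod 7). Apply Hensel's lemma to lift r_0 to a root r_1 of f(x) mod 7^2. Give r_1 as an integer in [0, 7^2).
r_1 = 24 (mod 49)

Hensel's recurrence: r_{i+1} = r_i − f(r_i)·(f′(r_i))^{-1} mod 7^{i+2}, with f′(x) = 2x. Iterate:
  r_0 = 3 (mod 7)
  r_1 = 24 (mod 49)
Final: r_1 = 24, and one checks f(r_1) ≡ 0 mod 7^2.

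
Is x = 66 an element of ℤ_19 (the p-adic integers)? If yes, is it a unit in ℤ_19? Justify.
x ∈ ℤ_19^× (unit); v_19(x) = 0

ℤ_19 = {x ∈ ℚ_19 : v_19(x) ≥ 0} and ℤ_19^× = {x ∈ ℤ_19 : v_19(x) = 0}. Here v_19(66) = v_19(num) − v_19(den) = 0; compare against these criteria.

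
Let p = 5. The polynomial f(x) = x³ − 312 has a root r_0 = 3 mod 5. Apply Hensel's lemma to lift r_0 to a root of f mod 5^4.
r_3 = 33 (mod 625)

Hensel: r_{i+1} = r_i − f(r_i)/f′(r_i) mod 5^{i+2}, where f′(x) = 3x². Iterate:
  r_0 = 3 (mod 5)
  r_1 = 8 (mod 25)
  r_2 = 33 (mod 125)
  r_3 = 33 (mod 625)
Final: r = 33 with f(r) ≡ 0 mod 5^4.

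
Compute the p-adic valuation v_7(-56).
v_7(-56) = 1

v_7(n) is the largest exponent k such that 7^k divides n. Factor out: -56 = -7^1 · 8. (Sign doesn't affect v_p.) So v_7(-56) = 1.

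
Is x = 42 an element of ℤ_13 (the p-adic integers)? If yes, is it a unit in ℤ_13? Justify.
x ∈ ℤ_13^× (unit); v_13(x) = 0

ℤ_13 = {x ∈ ℚ_13 : v_13(x) ≥ 0} and ℤ_13^× = {x ∈ ℤ_13 : v_13(x) = 0}. Here v_13(42) = v_13(num) − v_13(den) = 0; compare against these criteria.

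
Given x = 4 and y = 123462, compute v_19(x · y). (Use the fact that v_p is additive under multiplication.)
v_19(493848) = 3

v_p(x) = 0 (factor: 4 = 19^0 · 4); v_p(y) = 3 (factor: 123462 = 19^3 · 18). Additivity: v_p(xy) = v_p(x) + v_p(y) = 0 + 3 = 3. (Direct check: xy = 493848 = 19^3 · (72).)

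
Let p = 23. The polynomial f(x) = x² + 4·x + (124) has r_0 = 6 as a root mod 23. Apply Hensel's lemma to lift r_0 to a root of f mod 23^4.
r_3 = 49985 (mod 279841)

Hensel: r_{i+1} = r_i − f(r_i)·(f′(r_i))^{-1} mod 23^{i+2}, f′(x) = 2x + 4. Iterate:
  r_0 = 6 (mod 23)
  r_1 = 259 (mod 529)
  r_2 = 1317 (mod 12167)
  r_3 = 49985 (mod 279841)
Final: r = 49985 satisfies f(r) ≡ 0 mod 23^4.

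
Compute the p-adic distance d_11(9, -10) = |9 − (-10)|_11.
d_11(9, -10) = 1

Step 1 — x − y = 9 − (-10) = 19. Step 2 — v_11(19) = 0 (factor: 19 = (11^0 · 19); the sign does not affect v_p). Step 3 — |x − y|_11 = 11^{0} = 1.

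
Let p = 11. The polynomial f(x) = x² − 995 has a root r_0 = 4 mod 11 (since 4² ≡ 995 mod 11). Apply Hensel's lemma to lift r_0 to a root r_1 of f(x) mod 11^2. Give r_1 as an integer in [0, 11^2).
r_1 = 81 (mod 121)

Hensel's recurrence: r_{i+1} = r_i − f(r_i)·(f′(r_i))^{-1} mod 11^{i+2}, with f′(x) = 2x. Iterate:
  r_0 = 4 (mod 11)
  r_1 = 81 (mod 121)
Final: r_1 = 81, and one checks f(r_1) ≡ 0 mod 11^2.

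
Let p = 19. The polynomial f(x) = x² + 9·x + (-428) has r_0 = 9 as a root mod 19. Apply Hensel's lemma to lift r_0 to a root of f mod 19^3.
r_2 = 3201 (mod 6859)

Hensel: r_{i+1} = r_i − f(r_i)·(f′(r_i))^{-1} mod 19^{i+2}, f′(x) = 2x + 9. Iterate:
  r_0 = 9 (mod 19)
  r_1 = 313 (mod 361)
  r_2 = 3201 (mod 6859)
Final: r = 3201 satisfies f(r) ≡ 0 mod 19^3.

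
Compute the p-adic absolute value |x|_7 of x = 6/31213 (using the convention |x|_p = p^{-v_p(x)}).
|6/31213|_7 = 2401

Step 1 — compute v_7(x) by factoring powers of 7 out of the numerator and denominator: v_7(6/31213) = -4. Step 2 — apply |x|_p = p^{-v_p(x)} = 7^{4} = 2401.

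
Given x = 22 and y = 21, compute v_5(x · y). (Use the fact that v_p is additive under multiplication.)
v_5(462) = 0

v_p(x) = 0 (factor: 22 = 5^0 · 22); v_p(y) = 0 (factor: 21 = 5^0 · 21). Additivity: v_p(xy) = v_p(x) + v_p(y) = 0 + 0 = 0. (Direct check: xy = 462 = 5^0 · (462).)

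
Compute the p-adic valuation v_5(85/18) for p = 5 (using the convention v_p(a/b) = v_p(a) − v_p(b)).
v_5(85/18) = 1

Factor powers of 5 from the numerator and denominator of the reduced fraction: 85 = 5^1 · 17 and 18 = 5^0 · 18. Apply v_p(a/b) = v_p(a) − v_p(b): v_5(85/18) = 1 − 0 = 1.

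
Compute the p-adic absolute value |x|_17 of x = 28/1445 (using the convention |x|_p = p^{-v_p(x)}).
|28/1445|_17 = 289

Step 1 — compute v_17(x) by factoring powers of 17 out of the numerator and denominator: v_17(28/1445) = -2. Step 2 — apply |x|_p = p^{-v_p(x)} = 17^{2} = 289.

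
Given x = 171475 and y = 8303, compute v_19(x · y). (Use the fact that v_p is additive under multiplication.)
v_19(1423756925) = 5

v_p(x) = 3 (factor: 171475 = 19^3 · 25); v_p(y) = 2 (factor: 8303 = 19^2 · 23). Additivity: v_p(xy) = v_p(x) + v_p(y) = 3 + 2 = 5. (Direct check: xy = 1423756925 = 19^5 · (575).)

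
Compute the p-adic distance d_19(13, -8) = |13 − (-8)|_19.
d_19(13, -8) = 1

Step 1 — x − y = 13 − (-8) = 21. Step 2 — v_19(21) = 0 (factor: 21 = (19^0 · 21); the sign does not affect v_p). Step 3 — |x − y|_19 = 19^{0} = 1.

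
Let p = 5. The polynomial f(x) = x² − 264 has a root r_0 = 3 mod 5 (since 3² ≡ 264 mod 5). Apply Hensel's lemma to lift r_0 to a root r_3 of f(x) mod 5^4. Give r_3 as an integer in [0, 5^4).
r_3 = 333 (mod 625)

Hensel's recurrence: r_{i+1} = r_i − f(r_i)·(f′(r_i))^{-1} mod 5^{i+2}, with f′(x) = 2x. Iterate:
  r_0 = 3 (mod 5)
  r_1 = 8 (mod 25)
  r_2 = 83 (mod 125)
  r_3 = 333 (mod 625)
Final: r_3 = 333, and one checks f(r_3) ≡ 0 mod 5^4.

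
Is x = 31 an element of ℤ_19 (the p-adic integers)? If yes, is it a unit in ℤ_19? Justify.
x ∈ ℤ_19^× (unit); v_19(x) = 0

ℤ_19 = {x ∈ ℚ_19 : v_19(x) ≥ 0} and ℤ_19^× = {x ∈ ℤ_19 : v_19(x) = 0}. Here v_19(31) = v_19(num) − v_19(den) = 0; compare against these criteria.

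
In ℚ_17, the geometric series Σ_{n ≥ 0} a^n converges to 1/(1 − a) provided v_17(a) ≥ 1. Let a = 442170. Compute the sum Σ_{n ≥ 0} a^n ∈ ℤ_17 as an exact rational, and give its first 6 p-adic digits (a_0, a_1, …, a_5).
Σ a^n = 1/(1 − a) = -1/442169;  first 6 digits = (1, 0, 0, 5, 5, 0)

v_17(a) = 3 ≥ 1, so the series converges in ℤ_17 to 1/(1 − a) = 1/(1 − 442170) = -1/442169. Expand this rational in ℤ_17: compute digits iteratively via d_i = x_i mod 17, x_{i+1} = (x_i − d_i)/17. The first 6 digits are (1, 0, 0, 5, 5, 0).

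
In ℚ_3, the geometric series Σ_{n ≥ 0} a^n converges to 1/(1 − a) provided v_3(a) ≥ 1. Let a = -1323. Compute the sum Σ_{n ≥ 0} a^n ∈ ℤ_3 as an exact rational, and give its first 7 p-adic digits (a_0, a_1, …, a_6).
Σ a^n = 1/(1 − a) = 1/1324;  first 7 digits = (1, 0, 0, 2, 1, 0, 2)

v_3(a) = 3 ≥ 1, so the series converges in ℤ_3 to 1/(1 − a) = 1/(1 − (-1323)) = 1/1324. Expand this rational in ℤ_3: compute digits iteratively via d_i = x_i mod 3, x_{i+1} = (x_i − d_i)/3. The first 7 digits are (1, 0, 0, 2, 1, 0, 2).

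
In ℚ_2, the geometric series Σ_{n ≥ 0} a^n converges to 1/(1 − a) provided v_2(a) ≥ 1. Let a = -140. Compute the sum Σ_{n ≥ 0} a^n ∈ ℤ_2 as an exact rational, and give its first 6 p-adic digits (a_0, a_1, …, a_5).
Σ a^n = 1/(1 − a) = 1/141;  first 6 digits = (1, 0, 1, 0, 0, 0)

v_2(a) = 2 ≥ 1, so the series converges in ℤ_2 to 1/(1 − a) = 1/(1 − (-140)) = 1/141. Expand this rational in ℤ_2: compute digits iteratively via d_i = x_i mod 2, x_{i+1} = (x_i − d_i)/2. The first 6 digits are (1, 0, 1, 0, 0, 0).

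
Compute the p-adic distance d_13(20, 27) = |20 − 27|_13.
d_13(20, 27) = 1

Step 1 — x − y = 20 − 27 = -7. Step 2 — v_13(-7) = 0 (factor: -7 = −(13^0 · 7); the sign does not affect v_p). Step 3 — |x − y|_13 = 13^{0} = 1.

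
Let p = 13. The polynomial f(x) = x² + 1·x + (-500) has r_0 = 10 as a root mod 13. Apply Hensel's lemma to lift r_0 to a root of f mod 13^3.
r_2 = 1622 (mod 2197)

Hensel: r_{i+1} = r_i − f(r_i)·(f′(r_i))^{-1} mod 13^{i+2}, f′(x) = 2x + 1. Iterate:
  r_0 = 10 (mod 13)
  r_1 = 101 (mod 169)
  r_2 = 1622 (mod 2197)
Final: r = 1622 satisfies f(r) ≡ 0 mod 13^3.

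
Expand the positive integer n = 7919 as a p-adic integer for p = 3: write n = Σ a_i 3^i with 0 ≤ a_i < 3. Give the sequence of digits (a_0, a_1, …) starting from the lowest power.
(a_0, a_1, …) = (2, 2, 0, 2, 1, 2, 1, 0, 1)

Repeated division by 3 gives the digits low-to-high: 7919 = 2 + 2·3^1 + 2·3^3 + 1·3^4 + 2·3^5 + 1·3^6 + 1·3^8. Digit sequence: (2, 2, 0, 2, 1, 2, 1, 0, 1).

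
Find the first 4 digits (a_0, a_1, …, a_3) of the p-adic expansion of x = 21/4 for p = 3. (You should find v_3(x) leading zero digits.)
(a_0, …, a_3) = (0, 1, 1, 2)

v_3(21/4) = 1, so a_0 = ... = a_0 = 0. Factor out: x = 3^1 · u with u = 7/4 a unit in ℤ_3. Expand u iteratively via a_{v+i} = u_i mod 3, u_{i+1} = (u_i − a_{v+i})/3:
  u_0 = 7/4;  a_1 = 1;  u_1 = (u_0 − 1)/3 = 1/4
  u_1 = 1/4;  a_2 = 1;  u_2 = (u_1 − 1)/3 = -1/4
  u_2 = -1/4;  a_3 = 2;  u_3 = (u_2 − 2)/3 = -3/4
Digits: (0, 1, 1, 2).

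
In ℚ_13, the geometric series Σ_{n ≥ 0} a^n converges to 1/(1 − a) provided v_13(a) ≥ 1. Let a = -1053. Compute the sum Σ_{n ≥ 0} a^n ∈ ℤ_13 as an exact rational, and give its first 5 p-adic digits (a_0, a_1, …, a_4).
Σ a^n = 1/(1 − a) = 1/1054;  first 5 digits = (1, 10, 2, 9, 7)

v_13(a) = 1 ≥ 1, so the series converges in ℤ_13 to 1/(1 − a) = 1/(1 − (-1053)) = 1/1054. Expand this rational in ℤ_13: compute digits iteratively via d_i = x_i mod 13, x_{i+1} = (x_i − d_i)/13. The first 5 digits are (1, 10, 2, 9, 7).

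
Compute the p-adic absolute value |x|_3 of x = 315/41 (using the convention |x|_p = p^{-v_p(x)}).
|315/41|_3 = 1/9

Step 1 — compute v_3(x) by factoring powers of 3 out of the numerator and denominator: v_3(315/41) = 2. Step 2 — apply |x|_p = p^{-v_p(x)} = 3^{-2} = 1/9.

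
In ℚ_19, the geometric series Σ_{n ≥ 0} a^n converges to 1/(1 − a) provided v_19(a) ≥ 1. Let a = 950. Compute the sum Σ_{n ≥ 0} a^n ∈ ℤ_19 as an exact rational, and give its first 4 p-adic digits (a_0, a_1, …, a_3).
Σ a^n = 1/(1 − a) = -1/949;  first 4 digits = (1, 12, 13, 16)

v_19(a) = 1 ≥ 1, so the series converges in ℤ_19 to 1/(1 − a) = 1/(1 − 950) = -1/949. Expand this rational in ℤ_19: compute digits iteratively via d_i = x_i mod 19, x_{i+1} = (x_i − d_i)/19. The first 4 digits are (1, 12, 13, 16).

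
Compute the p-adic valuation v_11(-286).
v_11(-286) = 1

v_11(n) is the largest exponent k such that 11^k divides n. Factor out: -286 = -11^1 · 26. (Sign doesn't affect v_p.) So v_11(-286) = 1.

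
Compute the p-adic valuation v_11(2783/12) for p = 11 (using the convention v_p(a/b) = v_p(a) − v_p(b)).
v_11(2783/12) = 2

Factor powers of 11 from the numerator and denominator of the reduced fraction: 2783 = 11^2 · 23 and 12 = 11^0 · 12. Apply v_p(a/b) = v_p(a) − v_p(b): v_11(2783/12) = 2 − 0 = 2.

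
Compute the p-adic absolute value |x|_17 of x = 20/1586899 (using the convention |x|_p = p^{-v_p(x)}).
|20/1586899|_17 = 83521

Step 1 — compute v_17(x) by factoring powers of 17 out of the numerator and denominator: v_17(20/1586899) = -4. Step 2 — apply |x|_p = p^{-v_p(x)} = 17^{4} = 83521.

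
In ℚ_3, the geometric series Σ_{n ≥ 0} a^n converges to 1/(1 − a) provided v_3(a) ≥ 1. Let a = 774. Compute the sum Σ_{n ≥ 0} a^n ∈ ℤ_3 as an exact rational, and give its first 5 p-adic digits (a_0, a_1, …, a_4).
Σ a^n = 1/(1 − a) = -1/773;  first 5 digits = (1, 0, 2, 1, 1)

v_3(a) = 2 ≥ 1, so the series converges in ℤ_3 to 1/(1 − a) = 1/(1 − 774) = -1/773. Expand this rational in ℤ_3: compute digits iteratively via d_i = x_i mod 3, x_{i+1} = (x_i − d_i)/3. The first 5 digits are (1, 0, 2, 1, 1).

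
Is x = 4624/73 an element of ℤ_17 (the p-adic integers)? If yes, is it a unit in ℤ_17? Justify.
x ∈ ℤ_17 but not a unit; v_17(x) = 2 > 0

ℤ_17 = {x ∈ ℚ_17 : v_17(x) ≥ 0} and ℤ_17^× = {x ∈ ℤ_17 : v_17(x) = 0}. Here v_17(4624/73) = v_17(num) − v_17(den) = 2; compare against these criteria.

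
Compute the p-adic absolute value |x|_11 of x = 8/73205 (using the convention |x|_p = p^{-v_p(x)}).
|8/73205|_11 = 14641

Step 1 — compute v_11(x) by factoring powers of 11 out of the numerator and denominator: v_11(8/73205) = -4. Step 2 — apply |x|_p = p^{-v_p(x)} = 11^{4} = 14641.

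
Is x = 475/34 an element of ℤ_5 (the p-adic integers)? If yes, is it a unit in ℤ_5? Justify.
x ∈ ℤ_5 but not a unit; v_5(x) = 2 > 0

ℤ_5 = {x ∈ ℚ_5 : v_5(x) ≥ 0} and ℤ_5^× = {x ∈ ℤ_5 : v_5(x) = 0}. Here v_5(475/34) = v_5(num) − v_5(den) = 2; compare against these criteria.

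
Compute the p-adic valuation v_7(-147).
v_7(-147) = 2

v_7(n) is the largest exponent k such that 7^k divides n. Factor out: -147 = -7^2 · 3. (Sign doesn't affect v_p.) So v_7(-147) = 2.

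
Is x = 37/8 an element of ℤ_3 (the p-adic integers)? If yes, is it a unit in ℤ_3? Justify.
x ∈ ℤ_3^× (unit); v_3(x) = 0

ℤ_3 = {x ∈ ℚ_3 : v_3(x) ≥ 0} and ℤ_3^× = {x ∈ ℤ_3 : v_3(x) = 0}. Here v_3(37/8) = v_3(num) − v_3(den) = 0; compare against these criteria.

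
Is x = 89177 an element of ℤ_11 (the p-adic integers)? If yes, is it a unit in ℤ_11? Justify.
x ∈ ℤ_11 but not a unit; v_11(x) = 3 > 0

ℤ_11 = {x ∈ ℚ_11 : v_11(x) ≥ 0} and ℤ_11^× = {x ∈ ℤ_11 : v_11(x) = 0}. Here v_11(89177) = v_11(num) − v_11(den) = 3; compare against these criteria.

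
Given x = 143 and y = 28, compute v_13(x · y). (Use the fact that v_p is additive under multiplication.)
v_13(4004) = 1

v_p(x) = 1 (factor: 143 = 13^1 · 11); v_p(y) = 0 (factor: 28 = 13^0 · 28). Additivity: v_p(xy) = v_p(x) + v_p(y) = 1 + 0 = 1. (Direct check: xy = 4004 = 13^1 · (308).)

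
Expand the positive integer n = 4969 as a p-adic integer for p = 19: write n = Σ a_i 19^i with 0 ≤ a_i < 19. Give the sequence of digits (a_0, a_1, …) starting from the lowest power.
(a_0, a_1, …) = (10, 14, 13)

Repeated division by 19 gives the digits low-to-high: 4969 = 10 + 14·19^1 + 13·19^2. Digit sequence: (10, 14, 13).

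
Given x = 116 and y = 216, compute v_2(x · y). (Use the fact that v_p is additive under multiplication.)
v_2(25056) = 5

v_p(x) = 2 (factor: 116 = 2^2 · 29); v_p(y) = 3 (factor: 216 = 2^3 · 27). Additivity: v_p(xy) = v_p(x) + v_p(y) = 2 + 3 = 5. (Direct check: xy = 25056 = 2^5 · (783).)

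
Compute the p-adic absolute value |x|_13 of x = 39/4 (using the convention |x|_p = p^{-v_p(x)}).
|39/4|_13 = 1/13

Step 1 — compute v_13(x) by factoring powers of 13 out of the numerator and denominator: v_13(39/4) = 1. Step 2 — apply |x|_p = p^{-v_p(x)} = 13^{-1} = 1/13.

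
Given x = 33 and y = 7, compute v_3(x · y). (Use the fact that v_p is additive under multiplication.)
v_3(231) = 1

v_p(x) = 1 (factor: 33 = 3^1 · 11); v_p(y) = 0 (factor: 7 = 3^0 · 7). Additivity: v_p(xy) = v_p(x) + v_p(y) = 1 + 0 = 1. (Direct check: xy = 231 = 3^1 · (77).)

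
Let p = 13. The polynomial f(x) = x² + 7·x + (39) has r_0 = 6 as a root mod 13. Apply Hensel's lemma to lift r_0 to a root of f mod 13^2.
r_1 = 71 (mod 169)

Hensel: r_{i+1} = r_i − f(r_i)·(f′(r_i))^{-1} mod 13^{i+2}, f′(x) = 2x + 7. Iterate:
  r_0 = 6 (mod 13)
  r_1 = 71 (mod 169)
Final: r = 71 satisfies f(r) ≡ 0 mod 13^2.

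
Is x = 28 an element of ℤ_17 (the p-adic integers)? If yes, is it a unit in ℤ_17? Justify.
x ∈ ℤ_17^× (unit); v_17(x) = 0

ℤ_17 = {x ∈ ℚ_17 : v_17(x) ≥ 0} and ℤ_17^× = {x ∈ ℤ_17 : v_17(x) = 0}. Here v_17(28) = v_17(num) − v_17(den) = 0; compare against these criteria.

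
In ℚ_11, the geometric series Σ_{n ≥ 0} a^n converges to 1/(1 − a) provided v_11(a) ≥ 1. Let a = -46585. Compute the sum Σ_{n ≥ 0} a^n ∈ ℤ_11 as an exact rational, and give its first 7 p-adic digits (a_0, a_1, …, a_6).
Σ a^n = 1/(1 − a) = 1/46586;  first 7 digits = (1, 0, 0, 9, 7, 10, 3)

v_11(a) = 3 ≥ 1, so the series converges in ℤ_11 to 1/(1 − a) = 1/(1 − (-46585)) = 1/46586. Expand this rational in ℤ_11: compute digits iteratively via d_i = x_i mod 11, x_{i+1} = (x_i − d_i)/11. The first 7 digits are (1, 0, 0, 9, 7, 10, 3).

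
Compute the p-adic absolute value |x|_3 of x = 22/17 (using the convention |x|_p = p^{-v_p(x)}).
|22/17|_3 = 1

Step 1 — compute v_3(x) by factoring powers of 3 out of the numerator and denominator: v_3(22/17) = 0. Step 2 — apply |x|_p = p^{-v_p(x)} = 3^{0} = 1.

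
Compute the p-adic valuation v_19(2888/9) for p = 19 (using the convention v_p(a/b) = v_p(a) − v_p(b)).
v_19(2888/9) = 2

Factor powers of 19 from the numerator and denominator of the reduced fraction: 2888 = 19^2 · 8 and 9 = 19^0 · 9. Apply v_p(a/b) = v_p(a) − v_p(b): v_19(2888/9) = 2 − 0 = 2.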